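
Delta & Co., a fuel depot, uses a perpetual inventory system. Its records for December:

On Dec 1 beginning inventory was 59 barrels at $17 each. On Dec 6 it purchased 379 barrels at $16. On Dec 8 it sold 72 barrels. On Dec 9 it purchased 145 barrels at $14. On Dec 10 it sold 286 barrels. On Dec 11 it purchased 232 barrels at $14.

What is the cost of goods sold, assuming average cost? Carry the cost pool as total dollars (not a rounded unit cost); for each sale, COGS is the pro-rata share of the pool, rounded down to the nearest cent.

COGS = $5,602.97

After Dec 1: 59 on hand, pool $1,003.00 (≈ $17.0000 each)
After Dec 6: 438 on hand, pool $7,067.00 (≈ $16.1347 each)
Dec 8, sell 72: 72/438 × $7,067.00 → $1,161.69
After Dec 9: 511 on hand, pool $7,935.31 (≈ $15.5290 each)
Dec 10, sell 286: 286/511 × $7,935.31 → $4,441.28
After Dec 11: 457 on hand, pool $6,742.03 (≈ $14.7528 each)
Total COGS = $1,161.69 + $4,441.28 = $5,602.97
Ending inventory (cost pool remaining) = $6,742.03
Check: goods available $12,345.00 = COGS $5,602.97 + ending $6,742.03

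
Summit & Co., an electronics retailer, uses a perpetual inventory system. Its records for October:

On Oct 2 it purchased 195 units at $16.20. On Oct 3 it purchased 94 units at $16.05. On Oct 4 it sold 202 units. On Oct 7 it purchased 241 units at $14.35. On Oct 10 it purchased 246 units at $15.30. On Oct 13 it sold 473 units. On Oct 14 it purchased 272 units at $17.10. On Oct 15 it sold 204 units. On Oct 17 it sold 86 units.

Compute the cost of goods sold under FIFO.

Oct 4, 202 sold [FIFO — oldest first]: 195 @ $16.20 + 7 @ $16.05 = $3,271.35
Oct 13, 473 sold [FIFO — oldest first]: 87 @ $16.05 + 241 @ $14.35 + 145 @ $15.30 = $7,073.20
Oct 15, 204 sold [FIFO — oldest first]: 101 @ $15.30 + 103 @ $17.10 = $3,306.60
Oct 17, 86 sold [FIFO — oldest first]: 86 @ $17.10 = $1,470.60
Total COGS = $3,271.35 + $7,073.20 + $3,306.60 + $1,470.60 = $15,121.75
Ending inventory: 83 @ $17.10 = $1,419.30

COGS = $15,121.75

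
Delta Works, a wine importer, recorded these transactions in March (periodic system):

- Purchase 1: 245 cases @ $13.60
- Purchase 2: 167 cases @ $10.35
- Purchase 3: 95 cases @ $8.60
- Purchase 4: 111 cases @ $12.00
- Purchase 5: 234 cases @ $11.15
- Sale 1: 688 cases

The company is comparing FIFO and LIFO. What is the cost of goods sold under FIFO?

COGS = $7,989.95

FIFO COGS: 245 @ $13.60 + 167 @ $10.35 + 95 @ $8.60 + 111 @ $12.00 + 70 @ $11.15 = $7,989.95
LIFO COGS: 234 @ $11.15 + 111 @ $12.00 + 95 @ $8.60 + 167 @ $10.35 + 81 @ $13.60 = $7,588.15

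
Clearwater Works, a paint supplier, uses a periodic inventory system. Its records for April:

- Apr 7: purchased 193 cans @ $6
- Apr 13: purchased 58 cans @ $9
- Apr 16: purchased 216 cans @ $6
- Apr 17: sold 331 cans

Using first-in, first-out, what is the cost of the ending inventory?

Ending inventory = $816

Apr 17, 331 sold [FIFO — oldest first]: 193 @ $6 + 58 @ $9 + 80 @ $6 = $2,160
Ending inventory: 136 @ $6 = $816
Check: goods available $2,976 = COGS $2,160 + ending $816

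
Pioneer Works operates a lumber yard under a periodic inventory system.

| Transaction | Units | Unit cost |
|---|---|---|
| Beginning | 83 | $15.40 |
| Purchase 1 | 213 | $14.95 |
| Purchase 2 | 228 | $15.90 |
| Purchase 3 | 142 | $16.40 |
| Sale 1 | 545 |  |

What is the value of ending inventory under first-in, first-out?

Sale 1 (545) [FIFO — oldest first]: 83 @ $15.40 + 213 @ $14.95 + 228 @ $15.90 + 21 @ $16.40 = $8,432.15
Ending inventory: 121 @ $16.40 = $1,984.40
Check: goods available $10,416.55 = COGS $8,432.15 + ending $1,984.40

Ending inventory = $1,984.40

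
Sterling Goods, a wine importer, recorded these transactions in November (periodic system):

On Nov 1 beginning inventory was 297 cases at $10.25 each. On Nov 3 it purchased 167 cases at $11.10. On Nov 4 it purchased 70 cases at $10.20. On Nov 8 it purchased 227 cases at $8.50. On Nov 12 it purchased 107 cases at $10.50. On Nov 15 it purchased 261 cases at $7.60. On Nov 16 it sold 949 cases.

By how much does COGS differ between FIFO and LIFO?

$477.00

FIFO COGS: 297 @ $10.25 + 167 @ $11.10 + 70 @ $10.20 + 227 @ $8.50 + 107 @ $10.50 + 81 @ $7.60 = $9,280.55
LIFO COGS: 261 @ $7.60 + 107 @ $10.50 + 227 @ $8.50 + 70 @ $10.20 + 167 @ $11.10 + 117 @ $10.25 = $8,803.55
Difference = |$9,280.55 − $8,803.55| = $477.00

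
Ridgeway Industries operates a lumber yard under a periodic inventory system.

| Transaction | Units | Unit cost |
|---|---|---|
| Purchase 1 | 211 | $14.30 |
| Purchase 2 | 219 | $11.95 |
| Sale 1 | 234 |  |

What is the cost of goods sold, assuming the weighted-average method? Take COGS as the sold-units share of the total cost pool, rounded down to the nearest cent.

COGS = $3,066.13

Sale 1, sell 234: 234/430 × $5,634.35 → $3,066.13
Ending inventory (cost pool remaining) = $2,568.22
Check: goods available $5,634.35 = COGS $3,066.13 + ending $2,568.22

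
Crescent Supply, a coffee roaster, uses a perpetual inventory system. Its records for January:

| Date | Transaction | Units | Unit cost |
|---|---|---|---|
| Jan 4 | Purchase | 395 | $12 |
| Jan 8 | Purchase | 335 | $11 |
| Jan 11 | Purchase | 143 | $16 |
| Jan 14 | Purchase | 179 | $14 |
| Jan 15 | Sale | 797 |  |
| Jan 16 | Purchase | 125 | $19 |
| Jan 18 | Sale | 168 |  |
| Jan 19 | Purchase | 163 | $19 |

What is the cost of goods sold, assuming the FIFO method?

Jan 15, 797 sold [FIFO — oldest first]: 395 @ $12 + 335 @ $11 + 67 @ $16 = $9,497
Jan 18, 168 sold [FIFO — oldest first]: 76 @ $16 + 92 @ $14 = $2,504
Total COGS = $9,497 + $2,504 = $12,001
Ending inventory: 87 @ $14 + 125 @ $19 + 163 @ $19 = $6,690

COGS = $12,001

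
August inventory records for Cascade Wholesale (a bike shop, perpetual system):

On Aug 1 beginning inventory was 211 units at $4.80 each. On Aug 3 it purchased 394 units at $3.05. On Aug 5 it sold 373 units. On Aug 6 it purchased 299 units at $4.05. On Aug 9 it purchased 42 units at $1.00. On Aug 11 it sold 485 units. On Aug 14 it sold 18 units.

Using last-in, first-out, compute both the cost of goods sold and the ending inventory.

Aug 5, 373 sold [LIFO — newest first]: 373 @ $3.05 = $1,137.65
Aug 11, 485 sold [LIFO — newest first]: 42 @ $1.00 + 299 @ $4.05 + 21 @ $3.05 + 123 @ $4.80 = $1,907.40
Aug 14, 18 sold [LIFO — newest first]: 18 @ $4.80 = $86.40
Total COGS = $1,137.65 + $1,907.40 + $86.40 = $3,131.45
Ending inventory: 70 @ $4.80 = $336.00
Check: goods available $3,467.45 = COGS $3,131.45 + ending $336.00

COGS = $3,131.45; ending inventory = $336.00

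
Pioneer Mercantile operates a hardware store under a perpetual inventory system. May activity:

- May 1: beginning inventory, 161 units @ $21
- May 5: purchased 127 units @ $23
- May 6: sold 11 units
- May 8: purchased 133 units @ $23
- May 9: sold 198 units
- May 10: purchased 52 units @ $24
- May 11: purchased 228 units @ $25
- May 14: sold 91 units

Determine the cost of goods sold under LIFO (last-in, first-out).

May 6, 11 sold [LIFO — newest first]: 11 @ $23 = $253
May 9, 198 sold [LIFO — newest first]: 133 @ $23 + 65 @ $23 = $4,554
May 14, 91 sold [LIFO — newest first]: 91 @ $25 = $2,275
Total COGS = $253 + $4,554 + $2,275 = $7,082
Ending inventory: 161 @ $21 + 51 @ $23 + 52 @ $24 + 137 @ $25 = $9,227

COGS = $7,082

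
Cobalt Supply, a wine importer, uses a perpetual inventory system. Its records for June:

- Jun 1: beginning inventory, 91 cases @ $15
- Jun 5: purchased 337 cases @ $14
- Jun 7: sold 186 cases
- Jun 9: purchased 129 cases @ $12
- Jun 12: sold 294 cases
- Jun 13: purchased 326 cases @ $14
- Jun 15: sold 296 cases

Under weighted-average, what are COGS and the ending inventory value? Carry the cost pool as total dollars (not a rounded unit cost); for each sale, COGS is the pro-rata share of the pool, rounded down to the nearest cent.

COGS = $10,708.37; ending inventory = $1,486.63

After Jun 1: 91 on hand, pool $1,365.00 (≈ $15.0000 each)
After Jun 5: 428 on hand, pool $6,083.00 (≈ $14.2126 each)
Jun 7, sell 186: 186/428 × $6,083.00 → $2,643.54
After Jun 9: 371 on hand, pool $4,987.46 (≈ $13.4433 each)
Jun 12, sell 294: 294/371 × $4,987.46 → $3,952.32
After Jun 13: 403 on hand, pool $5,599.14 (≈ $13.8936 each)
Jun 15, sell 296: 296/403 × $5,599.14 → $4,112.51
Total COGS = $2,643.54 + $3,952.32 + $4,112.51 = $10,708.37
Ending inventory (cost pool remaining) = $1,486.63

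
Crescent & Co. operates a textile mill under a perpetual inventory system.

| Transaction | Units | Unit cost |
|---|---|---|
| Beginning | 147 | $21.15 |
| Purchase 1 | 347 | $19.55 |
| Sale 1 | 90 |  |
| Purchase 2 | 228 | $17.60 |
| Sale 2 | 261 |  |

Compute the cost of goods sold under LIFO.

Sale 1 (90) [LIFO — newest first]: 90 @ $19.55 = $1,759.50
Sale 2 (261) [LIFO — newest first]: 228 @ $17.60 + 33 @ $19.55 = $4,657.95
Total COGS = $1,759.50 + $4,657.95 = $6,417.45
Ending inventory: 147 @ $21.15 + 224 @ $19.55 = $7,488.25
Check: goods available $13,905.70 = COGS $6,417.45 + ending $7,488.25

COGS = $6,417.45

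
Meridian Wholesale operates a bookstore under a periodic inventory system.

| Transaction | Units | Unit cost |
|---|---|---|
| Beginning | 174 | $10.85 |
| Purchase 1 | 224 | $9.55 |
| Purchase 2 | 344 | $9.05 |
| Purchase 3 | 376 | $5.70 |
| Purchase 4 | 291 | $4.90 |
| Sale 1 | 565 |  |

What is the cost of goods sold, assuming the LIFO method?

COGS = $2,987.70

Sale 1 (565) [LIFO — newest first]: 291 @ $4.90 + 274 @ $5.70 = $2,987.70
Ending inventory: 174 @ $10.85 + 224 @ $9.55 + 344 @ $9.05 + 102 @ $5.70 = $7,721.70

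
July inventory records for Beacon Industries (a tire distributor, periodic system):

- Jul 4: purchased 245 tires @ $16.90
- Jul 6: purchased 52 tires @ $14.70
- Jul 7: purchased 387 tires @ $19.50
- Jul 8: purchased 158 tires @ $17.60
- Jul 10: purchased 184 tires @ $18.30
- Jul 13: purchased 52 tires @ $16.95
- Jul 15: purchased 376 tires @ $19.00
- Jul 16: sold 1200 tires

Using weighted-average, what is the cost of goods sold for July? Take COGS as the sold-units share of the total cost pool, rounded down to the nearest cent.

COGS = $21,973.70

Jul 16, sell 1200: 1200/1454 × $26,624.80 → $21,973.70
Ending inventory (cost pool remaining) = $4,651.10
Check: goods available $26,624.80 = COGS $21,973.70 + ending $4,651.10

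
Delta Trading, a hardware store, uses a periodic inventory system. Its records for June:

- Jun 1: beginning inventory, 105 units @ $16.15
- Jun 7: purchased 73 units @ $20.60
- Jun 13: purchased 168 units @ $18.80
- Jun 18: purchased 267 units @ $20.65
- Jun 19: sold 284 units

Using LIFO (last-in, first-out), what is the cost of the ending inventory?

Jun 19, 284 sold [LIFO — newest first]: 267 @ $20.65 + 17 @ $18.80 = $5,833.15
Ending inventory: 105 @ $16.15 + 73 @ $20.60 + 151 @ $18.80 = $6,038.35

Ending inventory = $6,038.35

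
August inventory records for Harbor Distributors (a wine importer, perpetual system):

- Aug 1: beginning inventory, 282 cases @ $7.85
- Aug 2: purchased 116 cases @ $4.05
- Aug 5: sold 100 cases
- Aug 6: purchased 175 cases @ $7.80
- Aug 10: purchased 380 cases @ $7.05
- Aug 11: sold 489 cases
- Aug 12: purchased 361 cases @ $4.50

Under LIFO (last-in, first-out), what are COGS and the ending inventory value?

COGS = $3,934.20; ending inventory = $4,417.80

Aug 5, 100 sold [LIFO — newest first]: 100 @ $4.05 = $405.00
Aug 11, 489 sold [LIFO — newest first]: 380 @ $7.05 + 109 @ $7.80 = $3,529.20
Total COGS = $405.00 + $3,529.20 = $3,934.20
Ending inventory: 282 @ $7.85 + 16 @ $4.05 + 66 @ $7.80 + 361 @ $4.50 = $4,417.80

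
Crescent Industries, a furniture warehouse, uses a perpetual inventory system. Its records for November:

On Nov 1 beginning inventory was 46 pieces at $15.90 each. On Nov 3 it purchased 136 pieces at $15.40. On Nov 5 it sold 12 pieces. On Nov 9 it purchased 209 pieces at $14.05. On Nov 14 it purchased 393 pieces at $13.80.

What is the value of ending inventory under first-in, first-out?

Nov 5, 12 sold [FIFO — oldest first]: 12 @ $15.90 = $190.80
Ending inventory: 34 @ $15.90 + 136 @ $15.40 + 209 @ $14.05 + 393 @ $13.80 = $10,994.85

Ending inventory = $10,994.85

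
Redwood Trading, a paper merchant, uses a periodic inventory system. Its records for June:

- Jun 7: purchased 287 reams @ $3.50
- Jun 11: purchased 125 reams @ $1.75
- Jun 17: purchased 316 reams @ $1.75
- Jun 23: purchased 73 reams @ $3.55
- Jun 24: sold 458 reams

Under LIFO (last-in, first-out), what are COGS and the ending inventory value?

COGS = $932.90; ending inventory = $1,102.50

Jun 24, 458 sold [LIFO — newest first]: 73 @ $3.55 + 316 @ $1.75 + 69 @ $1.75 = $932.90
Ending inventory: 287 @ $3.50 + 56 @ $1.75 = $1,102.50
Check: goods available $2,035.40 = COGS $932.90 + ending $1,102.50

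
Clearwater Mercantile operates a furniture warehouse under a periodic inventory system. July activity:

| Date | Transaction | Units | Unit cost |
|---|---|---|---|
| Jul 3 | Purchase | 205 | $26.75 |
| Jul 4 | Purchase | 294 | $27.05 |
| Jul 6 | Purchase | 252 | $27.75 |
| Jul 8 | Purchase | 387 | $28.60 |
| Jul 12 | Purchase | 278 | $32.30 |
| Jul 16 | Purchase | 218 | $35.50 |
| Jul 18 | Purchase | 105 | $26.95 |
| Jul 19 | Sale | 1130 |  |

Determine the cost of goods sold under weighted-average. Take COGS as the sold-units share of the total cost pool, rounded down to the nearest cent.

Jul 19, sell 1130: 1130/1739 × $51,045.80 → $33,169.49
Ending inventory (cost pool remaining) = $17,876.31

COGS = $33,169.49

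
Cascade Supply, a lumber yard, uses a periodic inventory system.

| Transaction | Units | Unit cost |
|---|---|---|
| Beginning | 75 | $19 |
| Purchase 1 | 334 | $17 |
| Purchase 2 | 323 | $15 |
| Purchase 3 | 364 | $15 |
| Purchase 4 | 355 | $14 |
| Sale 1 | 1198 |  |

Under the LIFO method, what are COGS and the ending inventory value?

Sale 1 (1198) [LIFO — newest first]: 355 @ $14 + 364 @ $15 + 323 @ $15 + 156 @ $17 = $17,927
Ending inventory: 75 @ $19 + 178 @ $17 = $4,451

COGS = $17,927; ending inventory = $4,451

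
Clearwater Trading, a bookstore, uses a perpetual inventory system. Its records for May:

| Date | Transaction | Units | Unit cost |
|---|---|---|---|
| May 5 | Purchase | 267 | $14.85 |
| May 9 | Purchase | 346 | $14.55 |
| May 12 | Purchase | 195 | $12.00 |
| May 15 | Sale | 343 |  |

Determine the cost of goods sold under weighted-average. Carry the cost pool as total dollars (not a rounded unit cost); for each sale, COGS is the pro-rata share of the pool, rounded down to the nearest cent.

After May 5: 267 on hand, pool $3,964.95 (≈ $14.8500 each)
After May 9: 613 on hand, pool $8,999.25 (≈ $14.6807 each)
After May 12: 808 on hand, pool $11,339.25 (≈ $14.0337 each)
May 15, sell 343: 343/808 × $11,339.25 → $4,813.56
Ending inventory (cost pool remaining) = $6,525.69
Check: goods available $11,339.25 = COGS $4,813.56 + ending $6,525.69

COGS = $4,813.56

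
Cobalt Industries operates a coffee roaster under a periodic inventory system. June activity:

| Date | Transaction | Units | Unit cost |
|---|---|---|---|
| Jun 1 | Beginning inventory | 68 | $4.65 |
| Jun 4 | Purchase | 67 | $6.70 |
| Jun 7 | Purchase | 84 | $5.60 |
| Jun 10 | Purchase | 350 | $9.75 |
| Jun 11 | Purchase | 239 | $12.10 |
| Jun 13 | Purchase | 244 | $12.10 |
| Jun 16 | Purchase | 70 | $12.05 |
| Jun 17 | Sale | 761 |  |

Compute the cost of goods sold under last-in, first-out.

Jun 17, 761 sold [LIFO — newest first]: 70 @ $12.05 + 244 @ $12.10 + 239 @ $12.10 + 208 @ $9.75 = $8,715.80
Ending inventory: 68 @ $4.65 + 67 @ $6.70 + 84 @ $5.60 + 142 @ $9.75 = $2,620.00

COGS = $8,715.80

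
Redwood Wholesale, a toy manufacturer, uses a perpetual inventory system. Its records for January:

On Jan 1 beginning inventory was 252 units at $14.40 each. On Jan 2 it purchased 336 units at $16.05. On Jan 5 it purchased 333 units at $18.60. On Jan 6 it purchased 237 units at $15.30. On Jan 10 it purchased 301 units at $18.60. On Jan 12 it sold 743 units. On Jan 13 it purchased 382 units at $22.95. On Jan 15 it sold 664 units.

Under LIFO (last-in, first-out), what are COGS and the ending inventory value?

Jan 12, 743 sold [LIFO — newest first]: 301 @ $18.60 + 237 @ $15.30 + 205 @ $18.60 = $13,037.70
Jan 15, 664 sold [LIFO — newest first]: 382 @ $22.95 + 128 @ $18.60 + 154 @ $16.05 = $13,619.40
Total COGS = $13,037.70 + $13,619.40 = $26,657.10
Ending inventory: 252 @ $14.40 + 182 @ $16.05 = $6,549.90
Check: goods available $33,207.00 = COGS $26,657.10 + ending $6,549.90

COGS = $26,657.10; ending inventory = $6,549.90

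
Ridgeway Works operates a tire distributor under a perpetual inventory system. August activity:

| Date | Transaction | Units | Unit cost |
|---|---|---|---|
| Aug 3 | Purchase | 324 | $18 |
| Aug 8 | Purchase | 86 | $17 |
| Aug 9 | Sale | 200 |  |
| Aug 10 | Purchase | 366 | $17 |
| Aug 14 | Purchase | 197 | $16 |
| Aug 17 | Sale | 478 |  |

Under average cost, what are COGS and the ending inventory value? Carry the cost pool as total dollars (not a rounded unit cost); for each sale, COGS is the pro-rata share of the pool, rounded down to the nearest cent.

COGS = $11,664.84; ending inventory = $5,003.16

After Aug 3: 324 on hand, pool $5,832.00 (≈ $18.0000 each)
After Aug 8: 410 on hand, pool $7,294.00 (≈ $17.7902 each)
Aug 9, sell 200: 200/410 × $7,294.00 → $3,558.04
After Aug 10: 576 on hand, pool $9,957.96 (≈ $17.2881 each)
After Aug 14: 773 on hand, pool $13,109.96 (≈ $16.9598 each)
Aug 17, sell 478: 478/773 × $13,109.96 → $8,106.80
Total COGS = $3,558.04 + $8,106.80 = $11,664.84
Ending inventory (cost pool remaining) = $5,003.16
Check: goods available $16,668.00 = COGS $11,664.84 + ending $5,003.16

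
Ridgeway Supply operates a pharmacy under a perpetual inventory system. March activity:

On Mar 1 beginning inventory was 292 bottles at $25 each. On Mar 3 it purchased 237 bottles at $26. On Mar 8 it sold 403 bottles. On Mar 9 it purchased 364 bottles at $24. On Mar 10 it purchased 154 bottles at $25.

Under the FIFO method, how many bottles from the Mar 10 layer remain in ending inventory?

Mar 8, 403 sold [FIFO — oldest first]: 292 @ $25 + 111 @ $26 = $10,186
Ending inventory: 126 @ $26 + 364 @ $24 + 154 @ $25 = $15,862

154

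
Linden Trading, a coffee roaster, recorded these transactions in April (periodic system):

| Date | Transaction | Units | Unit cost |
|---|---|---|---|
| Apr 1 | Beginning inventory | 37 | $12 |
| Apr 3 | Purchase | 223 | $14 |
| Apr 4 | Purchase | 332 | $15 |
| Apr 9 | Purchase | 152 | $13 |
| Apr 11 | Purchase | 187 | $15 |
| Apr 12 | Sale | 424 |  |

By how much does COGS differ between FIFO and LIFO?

$30

FIFO COGS: 37 @ $12 + 223 @ $14 + 164 @ $15 = $6,026
LIFO COGS: 187 @ $15 + 152 @ $13 + 85 @ $15 = $6,056
Difference = |$6,026 − $6,056| = $30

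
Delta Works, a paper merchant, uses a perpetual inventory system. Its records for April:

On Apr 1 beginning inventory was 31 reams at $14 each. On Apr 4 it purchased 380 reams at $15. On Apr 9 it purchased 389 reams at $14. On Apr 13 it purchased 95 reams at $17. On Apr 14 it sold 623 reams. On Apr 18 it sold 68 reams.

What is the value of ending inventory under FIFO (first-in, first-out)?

Apr 14, 623 sold [FIFO — oldest first]: 31 @ $14 + 380 @ $15 + 212 @ $14 = $9,102
Apr 18, 68 sold [FIFO — oldest first]: 68 @ $14 = $952
Total COGS = $9,102 + $952 = $10,054
Ending inventory: 109 @ $14 + 95 @ $17 = $3,141

Ending inventory = $3,141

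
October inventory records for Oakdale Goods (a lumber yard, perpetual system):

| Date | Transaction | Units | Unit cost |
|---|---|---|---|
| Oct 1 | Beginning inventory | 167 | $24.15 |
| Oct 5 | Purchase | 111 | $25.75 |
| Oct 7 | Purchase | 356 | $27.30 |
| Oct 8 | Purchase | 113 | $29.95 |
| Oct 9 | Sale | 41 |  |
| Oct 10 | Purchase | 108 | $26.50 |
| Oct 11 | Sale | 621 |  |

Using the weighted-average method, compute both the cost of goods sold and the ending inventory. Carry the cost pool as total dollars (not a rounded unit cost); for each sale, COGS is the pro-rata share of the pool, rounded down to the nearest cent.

COGS = $17,697.36; ending inventory = $5,159.09

After Oct 1: 167 on hand, pool $4,033.05 (≈ $24.1500 each)
After Oct 5: 278 on hand, pool $6,891.30 (≈ $24.7888 each)
After Oct 7: 634 on hand, pool $16,610.10 (≈ $26.1989 each)
After Oct 8: 747 on hand, pool $19,994.45 (≈ $26.7663 each)
Oct 9, sell 41: 41/747 × $19,994.45 → $1,097.41
After Oct 10: 814 on hand, pool $21,759.04 (≈ $26.7310 each)
Oct 11, sell 621: 621/814 × $21,759.04 → $16,599.95
Total COGS = $1,097.41 + $16,599.95 = $17,697.36
Ending inventory (cost pool remaining) = $5,159.09
Check: goods available $22,856.45 = COGS $17,697.36 + ending $5,159.09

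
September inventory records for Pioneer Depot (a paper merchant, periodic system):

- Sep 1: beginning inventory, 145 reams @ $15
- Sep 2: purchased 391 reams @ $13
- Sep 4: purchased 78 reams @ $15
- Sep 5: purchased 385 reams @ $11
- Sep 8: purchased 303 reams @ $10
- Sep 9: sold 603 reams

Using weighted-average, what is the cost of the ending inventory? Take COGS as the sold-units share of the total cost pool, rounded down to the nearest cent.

Sep 9, sell 603: 603/1302 × $15,693.00 → $7,267.95
Ending inventory (cost pool remaining) = $8,425.05
Check: goods available $15,693.00 = COGS $7,267.95 + ending $8,425.05

Ending inventory = $8,425.05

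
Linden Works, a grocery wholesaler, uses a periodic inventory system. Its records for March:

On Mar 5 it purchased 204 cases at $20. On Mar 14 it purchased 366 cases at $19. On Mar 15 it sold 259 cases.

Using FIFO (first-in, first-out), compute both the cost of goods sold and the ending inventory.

COGS = $5,125; ending inventory = $5,909

Mar 15, 259 sold [FIFO — oldest first]: 204 @ $20 + 55 @ $19 = $5,125
Ending inventory: 311 @ $19 = $5,909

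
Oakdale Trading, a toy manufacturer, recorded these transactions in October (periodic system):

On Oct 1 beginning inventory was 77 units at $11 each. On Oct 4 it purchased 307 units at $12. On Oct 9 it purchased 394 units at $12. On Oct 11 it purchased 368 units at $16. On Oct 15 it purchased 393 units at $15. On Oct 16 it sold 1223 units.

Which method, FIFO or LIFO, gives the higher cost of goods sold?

FIFO COGS: 77 @ $11 + 307 @ $12 + 394 @ $12 + 368 @ $16 + 77 @ $15 = $16,302
LIFO COGS: 393 @ $15 + 368 @ $16 + 394 @ $12 + 68 @ $12 = $17,327

LIFO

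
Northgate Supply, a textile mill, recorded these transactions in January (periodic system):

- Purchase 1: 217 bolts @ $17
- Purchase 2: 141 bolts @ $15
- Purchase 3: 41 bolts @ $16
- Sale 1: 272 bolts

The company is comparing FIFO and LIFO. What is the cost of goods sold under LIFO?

FIFO COGS: 217 @ $17 + 55 @ $15 = $4,514
LIFO COGS: 41 @ $16 + 141 @ $15 + 90 @ $17 = $4,301

COGS = $4,301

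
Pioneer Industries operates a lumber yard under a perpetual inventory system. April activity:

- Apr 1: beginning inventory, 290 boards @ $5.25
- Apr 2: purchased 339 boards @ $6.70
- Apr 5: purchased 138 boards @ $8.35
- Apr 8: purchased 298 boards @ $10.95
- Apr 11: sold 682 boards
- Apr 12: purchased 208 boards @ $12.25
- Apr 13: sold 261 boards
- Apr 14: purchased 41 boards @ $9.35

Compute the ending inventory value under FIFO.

Ending inventory = $4,267.25

Apr 11, 682 sold [FIFO — oldest first]: 290 @ $5.25 + 339 @ $6.70 + 53 @ $8.35 = $4,236.35
Apr 13, 261 sold [FIFO — oldest first]: 85 @ $8.35 + 176 @ $10.95 = $2,636.95
Total COGS = $4,236.35 + $2,636.95 = $6,873.30
Ending inventory: 122 @ $10.95 + 208 @ $12.25 + 41 @ $9.35 = $4,267.25
Check: goods available $11,140.55 = COGS $6,873.30 + ending $4,267.25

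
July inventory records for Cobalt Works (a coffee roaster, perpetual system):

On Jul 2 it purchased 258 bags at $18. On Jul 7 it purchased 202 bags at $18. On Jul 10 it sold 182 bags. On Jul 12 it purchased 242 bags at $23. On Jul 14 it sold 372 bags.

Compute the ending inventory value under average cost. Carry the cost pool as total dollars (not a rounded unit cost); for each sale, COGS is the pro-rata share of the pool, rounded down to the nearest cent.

After Jul 2: 258 on hand, pool $4,644.00 (≈ $18.0000 each)
After Jul 7: 460 on hand, pool $8,280.00 (≈ $18.0000 each)
Jul 10, sell 182: 182/460 × $8,280.00 → $3,276.00
After Jul 12: 520 on hand, pool $10,570.00 (≈ $20.3269 each)
Jul 14, sell 372: 372/520 × $10,570.00 → $7,561.61
Total COGS = $3,276.00 + $7,561.61 = $10,837.61
Ending inventory (cost pool remaining) = $3,008.39

Ending inventory = $3,008.39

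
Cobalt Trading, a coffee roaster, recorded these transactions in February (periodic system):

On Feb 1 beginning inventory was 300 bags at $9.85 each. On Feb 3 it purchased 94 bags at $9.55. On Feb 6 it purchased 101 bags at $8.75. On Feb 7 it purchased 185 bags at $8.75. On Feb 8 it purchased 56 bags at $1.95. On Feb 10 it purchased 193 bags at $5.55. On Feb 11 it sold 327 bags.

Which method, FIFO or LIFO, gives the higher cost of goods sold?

FIFO COGS: 300 @ $9.85 + 27 @ $9.55 = $3,212.85
LIFO COGS: 193 @ $5.55 + 56 @ $1.95 + 78 @ $8.75 = $1,862.85

FIFO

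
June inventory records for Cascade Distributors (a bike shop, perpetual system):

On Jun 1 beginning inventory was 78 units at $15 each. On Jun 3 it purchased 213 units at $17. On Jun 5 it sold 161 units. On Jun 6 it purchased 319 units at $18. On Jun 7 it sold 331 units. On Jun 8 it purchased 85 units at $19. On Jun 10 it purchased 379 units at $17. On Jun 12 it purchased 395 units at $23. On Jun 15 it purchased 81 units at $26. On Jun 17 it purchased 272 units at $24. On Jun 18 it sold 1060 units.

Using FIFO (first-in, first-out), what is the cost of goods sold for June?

COGS = $29,830

Jun 5, 161 sold [FIFO — oldest first]: 78 @ $15 + 83 @ $17 = $2,581
Jun 7, 331 sold [FIFO — oldest first]: 130 @ $17 + 201 @ $18 = $5,828
Jun 18, 1060 sold [FIFO — oldest first]: 118 @ $18 + 85 @ $19 + 379 @ $17 + 395 @ $23 + 81 @ $26 + 2 @ $24 = $21,421
Total COGS = $2,581 + $5,828 + $21,421 = $29,830
Ending inventory: 270 @ $24 = $6,480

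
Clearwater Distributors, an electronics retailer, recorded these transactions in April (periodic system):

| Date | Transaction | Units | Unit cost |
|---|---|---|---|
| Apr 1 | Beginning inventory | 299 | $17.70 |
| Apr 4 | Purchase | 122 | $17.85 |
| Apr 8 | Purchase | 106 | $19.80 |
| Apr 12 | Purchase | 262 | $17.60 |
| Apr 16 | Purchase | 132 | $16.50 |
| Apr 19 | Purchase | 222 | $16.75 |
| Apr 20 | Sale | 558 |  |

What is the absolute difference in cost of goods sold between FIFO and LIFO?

$627.50

FIFO COGS: 299 @ $17.70 + 122 @ $17.85 + 106 @ $19.80 + 31 @ $17.60 = $10,114.40
LIFO COGS: 222 @ $16.75 + 132 @ $16.50 + 204 @ $17.60 = $9,486.90
Difference = |$10,114.40 − $9,486.90| = $627.50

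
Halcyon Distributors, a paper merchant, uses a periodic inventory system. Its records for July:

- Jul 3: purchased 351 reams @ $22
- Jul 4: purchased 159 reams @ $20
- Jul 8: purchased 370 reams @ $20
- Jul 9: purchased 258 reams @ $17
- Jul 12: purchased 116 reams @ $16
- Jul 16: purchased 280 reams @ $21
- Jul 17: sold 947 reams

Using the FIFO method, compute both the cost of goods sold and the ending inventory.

COGS = $19,441; ending inventory = $10,983

Jul 17, 947 sold [FIFO — oldest first]: 351 @ $22 + 159 @ $20 + 370 @ $20 + 67 @ $17 = $19,441
Ending inventory: 191 @ $17 + 116 @ $16 + 280 @ $21 = $10,983
Check: goods available $30,424 = COGS $19,441 + ending $10,983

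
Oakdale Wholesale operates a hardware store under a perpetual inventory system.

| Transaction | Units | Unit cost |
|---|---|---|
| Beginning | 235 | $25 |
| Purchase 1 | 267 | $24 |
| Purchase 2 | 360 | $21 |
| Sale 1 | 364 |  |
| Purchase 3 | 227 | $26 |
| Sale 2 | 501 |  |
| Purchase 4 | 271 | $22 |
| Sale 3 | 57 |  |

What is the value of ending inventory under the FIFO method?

Sale 1 (364) [FIFO — oldest first]: 235 @ $25 + 129 @ $24 = $8,971
Sale 2 (501) [FIFO — oldest first]: 138 @ $24 + 360 @ $21 + 3 @ $26 = $10,950
Sale 3 (57) [FIFO — oldest first]: 57 @ $26 = $1,482
Total COGS = $8,971 + $10,950 + $1,482 = $21,403
Ending inventory: 167 @ $26 + 271 @ $22 = $10,304
Check: goods available $31,707 = COGS $21,403 + ending $10,304

Ending inventory = $10,304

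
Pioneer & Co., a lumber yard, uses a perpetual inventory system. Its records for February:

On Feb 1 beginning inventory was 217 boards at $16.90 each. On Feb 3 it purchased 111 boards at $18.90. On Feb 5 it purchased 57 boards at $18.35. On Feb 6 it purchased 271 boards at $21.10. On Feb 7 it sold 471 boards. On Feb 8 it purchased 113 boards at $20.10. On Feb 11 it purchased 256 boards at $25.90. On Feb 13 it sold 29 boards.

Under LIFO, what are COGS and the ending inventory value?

COGS = $10,153.85; ending inventory = $11,277.10

Feb 7, 471 sold [LIFO — newest first]: 271 @ $21.10 + 57 @ $18.35 + 111 @ $18.90 + 32 @ $16.90 = $9,402.75
Feb 13, 29 sold [LIFO — newest first]: 29 @ $25.90 = $751.10
Total COGS = $9,402.75 + $751.10 = $10,153.85
Ending inventory: 185 @ $16.90 + 113 @ $20.10 + 227 @ $25.90 = $11,277.10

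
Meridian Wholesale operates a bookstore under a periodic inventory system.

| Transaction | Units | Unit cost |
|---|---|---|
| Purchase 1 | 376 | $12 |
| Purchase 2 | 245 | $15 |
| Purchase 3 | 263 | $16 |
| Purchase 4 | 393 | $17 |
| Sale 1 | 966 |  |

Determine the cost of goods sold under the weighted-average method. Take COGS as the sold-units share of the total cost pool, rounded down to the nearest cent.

COGS = $14,430.23

Sale 1, sell 966: 966/1277 × $19,076.00 → $14,430.23
Ending inventory (cost pool remaining) = $4,645.77
Check: goods available $19,076.00 = COGS $14,430.23 + ending $4,645.77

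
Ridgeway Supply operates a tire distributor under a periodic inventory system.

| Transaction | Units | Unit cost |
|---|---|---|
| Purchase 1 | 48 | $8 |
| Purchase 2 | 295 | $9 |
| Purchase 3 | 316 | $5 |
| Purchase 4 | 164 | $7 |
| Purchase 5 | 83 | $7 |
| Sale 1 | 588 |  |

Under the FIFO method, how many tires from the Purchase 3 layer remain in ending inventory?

71

Sale 1 (588) [FIFO — oldest first]: 48 @ $8 + 295 @ $9 + 245 @ $5 = $4,264
Ending inventory: 71 @ $5 + 164 @ $7 + 83 @ $7 = $2,084
Check: goods available $6,348 = COGS $4,264 + ending $2,084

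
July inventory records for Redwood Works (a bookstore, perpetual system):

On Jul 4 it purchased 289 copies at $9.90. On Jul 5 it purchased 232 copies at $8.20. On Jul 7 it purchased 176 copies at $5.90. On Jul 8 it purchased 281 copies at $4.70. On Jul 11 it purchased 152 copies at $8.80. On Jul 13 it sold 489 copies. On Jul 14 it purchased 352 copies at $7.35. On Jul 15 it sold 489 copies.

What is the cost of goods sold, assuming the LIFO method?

Jul 13, 489 sold [LIFO — newest first]: 152 @ $8.80 + 281 @ $4.70 + 56 @ $5.90 = $2,988.70
Jul 15, 489 sold [LIFO — newest first]: 352 @ $7.35 + 120 @ $5.90 + 17 @ $8.20 = $3,434.60
Total COGS = $2,988.70 + $3,434.60 = $6,423.30
Ending inventory: 289 @ $9.90 + 215 @ $8.20 = $4,624.10

COGS = $6,423.30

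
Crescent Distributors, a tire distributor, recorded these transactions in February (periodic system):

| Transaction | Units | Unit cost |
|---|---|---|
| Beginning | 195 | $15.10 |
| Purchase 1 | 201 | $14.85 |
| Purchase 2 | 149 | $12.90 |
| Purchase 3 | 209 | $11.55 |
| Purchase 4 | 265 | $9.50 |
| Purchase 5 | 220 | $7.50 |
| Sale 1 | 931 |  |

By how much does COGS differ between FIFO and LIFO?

$2,136.55

FIFO COGS: 195 @ $15.10 + 201 @ $14.85 + 149 @ $12.90 + 209 @ $11.55 + 177 @ $9.50 = $11,946.90
LIFO COGS: 220 @ $7.50 + 265 @ $9.50 + 209 @ $11.55 + 149 @ $12.90 + 88 @ $14.85 = $9,810.35
Difference = |$11,946.90 − $9,810.35| = $2,136.55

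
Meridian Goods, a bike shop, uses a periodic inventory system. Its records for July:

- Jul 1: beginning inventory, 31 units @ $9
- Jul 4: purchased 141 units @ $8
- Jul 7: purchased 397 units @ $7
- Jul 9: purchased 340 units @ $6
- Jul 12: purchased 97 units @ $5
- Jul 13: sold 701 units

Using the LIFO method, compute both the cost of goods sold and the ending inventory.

Jul 13, 701 sold [LIFO — newest first]: 97 @ $5 + 340 @ $6 + 264 @ $7 = $4,373
Ending inventory: 31 @ $9 + 141 @ $8 + 133 @ $7 = $2,338

COGS = $4,373; ending inventory = $2,338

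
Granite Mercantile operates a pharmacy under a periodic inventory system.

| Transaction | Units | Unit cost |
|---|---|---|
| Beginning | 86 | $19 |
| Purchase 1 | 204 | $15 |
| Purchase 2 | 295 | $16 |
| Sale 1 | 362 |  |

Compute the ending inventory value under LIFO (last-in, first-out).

Sale 1 (362) [LIFO — newest first]: 295 @ $16 + 67 @ $15 = $5,725
Ending inventory: 86 @ $19 + 137 @ $15 = $3,689

Ending inventory = $3,689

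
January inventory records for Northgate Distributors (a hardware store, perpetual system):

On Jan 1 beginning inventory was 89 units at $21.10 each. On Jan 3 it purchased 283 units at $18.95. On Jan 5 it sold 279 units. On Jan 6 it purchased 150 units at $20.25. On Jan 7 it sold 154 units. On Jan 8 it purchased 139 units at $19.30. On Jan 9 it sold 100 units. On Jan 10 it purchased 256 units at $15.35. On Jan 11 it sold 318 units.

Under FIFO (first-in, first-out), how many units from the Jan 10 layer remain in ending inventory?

Jan 5, 279 sold [FIFO — oldest first]: 89 @ $21.10 + 190 @ $18.95 = $5,478.40
Jan 7, 154 sold [FIFO — oldest first]: 93 @ $18.95 + 61 @ $20.25 = $2,997.60
Jan 9, 100 sold [FIFO — oldest first]: 89 @ $20.25 + 11 @ $19.30 = $2,014.55
Jan 11, 318 sold [FIFO — oldest first]: 128 @ $19.30 + 190 @ $15.35 = $5,386.90
Total COGS = $5,478.40 + $2,997.60 + $2,014.55 + $5,386.90 = $15,877.45
Ending inventory: 66 @ $15.35 = $1,013.10
Check: goods available $16,890.55 = COGS $15,877.45 + ending $1,013.10

66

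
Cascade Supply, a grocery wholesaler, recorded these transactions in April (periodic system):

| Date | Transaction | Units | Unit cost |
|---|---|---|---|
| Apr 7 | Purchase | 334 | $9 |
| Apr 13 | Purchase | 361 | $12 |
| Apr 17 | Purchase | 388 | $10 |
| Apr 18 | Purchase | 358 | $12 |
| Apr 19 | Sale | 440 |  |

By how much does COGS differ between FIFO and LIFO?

$838

FIFO COGS: 334 @ $9 + 106 @ $12 = $4,278
LIFO COGS: 358 @ $12 + 82 @ $10 = $5,116
Difference = |$4,278 − $5,116| = $838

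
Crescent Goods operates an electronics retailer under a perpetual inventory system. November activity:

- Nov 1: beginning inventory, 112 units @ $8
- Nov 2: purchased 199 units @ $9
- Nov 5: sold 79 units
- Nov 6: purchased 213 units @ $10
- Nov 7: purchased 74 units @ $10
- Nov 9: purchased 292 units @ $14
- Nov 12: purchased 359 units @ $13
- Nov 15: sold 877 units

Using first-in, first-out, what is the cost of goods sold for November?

COGS = $10,503

Nov 5, 79 sold [FIFO — oldest first]: 79 @ $8 = $632
Nov 15, 877 sold [FIFO — oldest first]: 33 @ $8 + 199 @ $9 + 213 @ $10 + 74 @ $10 + 292 @ $14 + 66 @ $13 = $9,871
Total COGS = $632 + $9,871 = $10,503
Ending inventory: 293 @ $13 = $3,809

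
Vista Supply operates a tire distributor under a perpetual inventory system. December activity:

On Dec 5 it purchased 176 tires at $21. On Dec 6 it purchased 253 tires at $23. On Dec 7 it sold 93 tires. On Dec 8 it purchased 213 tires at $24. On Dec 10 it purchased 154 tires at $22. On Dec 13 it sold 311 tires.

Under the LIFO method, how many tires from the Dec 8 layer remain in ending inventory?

Dec 7, 93 sold [LIFO — newest first]: 93 @ $23 = $2,139
Dec 13, 311 sold [LIFO — newest first]: 154 @ $22 + 157 @ $24 = $7,156
Total COGS = $2,139 + $7,156 = $9,295
Ending inventory: 176 @ $21 + 160 @ $23 + 56 @ $24 = $8,720
Check: goods available $18,015 = COGS $9,295 + ending $8,720

56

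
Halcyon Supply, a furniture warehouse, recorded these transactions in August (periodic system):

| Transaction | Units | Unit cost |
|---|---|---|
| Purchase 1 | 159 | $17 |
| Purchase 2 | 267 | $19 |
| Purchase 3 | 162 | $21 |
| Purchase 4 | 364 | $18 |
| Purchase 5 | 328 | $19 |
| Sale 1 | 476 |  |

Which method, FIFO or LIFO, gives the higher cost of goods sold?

FIFO COGS: 159 @ $17 + 267 @ $19 + 50 @ $21 = $8,826
LIFO COGS: 328 @ $19 + 148 @ $18 = $8,896

LIFO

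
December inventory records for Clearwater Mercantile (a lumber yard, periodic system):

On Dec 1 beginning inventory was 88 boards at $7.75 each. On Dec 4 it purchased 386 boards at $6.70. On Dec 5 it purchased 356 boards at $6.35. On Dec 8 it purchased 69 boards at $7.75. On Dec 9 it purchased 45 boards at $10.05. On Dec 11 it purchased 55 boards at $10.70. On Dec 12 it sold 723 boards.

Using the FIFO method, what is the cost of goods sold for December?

Dec 12, 723 sold [FIFO — oldest first]: 88 @ $7.75 + 386 @ $6.70 + 249 @ $6.35 = $4,849.35
Ending inventory: 107 @ $6.35 + 69 @ $7.75 + 45 @ $10.05 + 55 @ $10.70 = $2,254.95

COGS = $4,849.35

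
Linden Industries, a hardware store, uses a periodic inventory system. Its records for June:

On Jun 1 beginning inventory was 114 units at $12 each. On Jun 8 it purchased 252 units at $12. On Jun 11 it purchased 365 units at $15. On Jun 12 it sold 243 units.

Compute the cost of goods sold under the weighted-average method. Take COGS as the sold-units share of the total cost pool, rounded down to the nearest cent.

COGS = $3,280.00

Jun 12, sell 243: 243/731 × $9,867.00 → $3,280.00
Ending inventory (cost pool remaining) = $6,587.00
Check: goods available $9,867.00 = COGS $3,280.00 + ending $6,587.00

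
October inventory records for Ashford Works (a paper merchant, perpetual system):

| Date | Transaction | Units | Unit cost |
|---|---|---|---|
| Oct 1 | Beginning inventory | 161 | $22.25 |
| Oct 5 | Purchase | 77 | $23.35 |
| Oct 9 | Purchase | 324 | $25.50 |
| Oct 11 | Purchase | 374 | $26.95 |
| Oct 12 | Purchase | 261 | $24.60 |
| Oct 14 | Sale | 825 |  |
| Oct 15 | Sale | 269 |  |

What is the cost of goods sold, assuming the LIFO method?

COGS = $27,850.35

Oct 14, 825 sold [LIFO — newest first]: 261 @ $24.60 + 374 @ $26.95 + 190 @ $25.50 = $21,344.90
Oct 15, 269 sold [LIFO — newest first]: 134 @ $25.50 + 77 @ $23.35 + 58 @ $22.25 = $6,505.45
Total COGS = $21,344.90 + $6,505.45 = $27,850.35
Ending inventory: 103 @ $22.25 = $2,291.75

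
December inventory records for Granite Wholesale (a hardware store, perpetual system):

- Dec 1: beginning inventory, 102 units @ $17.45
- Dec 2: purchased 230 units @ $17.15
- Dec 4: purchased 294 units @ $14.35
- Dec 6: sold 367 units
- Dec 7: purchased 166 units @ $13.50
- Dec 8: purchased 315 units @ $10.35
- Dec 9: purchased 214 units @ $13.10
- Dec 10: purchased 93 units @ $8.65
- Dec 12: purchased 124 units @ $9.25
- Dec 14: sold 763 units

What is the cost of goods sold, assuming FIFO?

Dec 6, 367 sold [FIFO — oldest first]: 102 @ $17.45 + 230 @ $17.15 + 35 @ $14.35 = $6,226.65
Dec 14, 763 sold [FIFO — oldest first]: 259 @ $14.35 + 166 @ $13.50 + 315 @ $10.35 + 23 @ $13.10 = $9,519.20
Total COGS = $6,226.65 + $9,519.20 = $15,745.85
Ending inventory: 191 @ $13.10 + 93 @ $8.65 + 124 @ $9.25 = $4,453.55
Check: goods available $20,199.40 = COGS $15,745.85 + ending $4,453.55

COGS = $15,745.85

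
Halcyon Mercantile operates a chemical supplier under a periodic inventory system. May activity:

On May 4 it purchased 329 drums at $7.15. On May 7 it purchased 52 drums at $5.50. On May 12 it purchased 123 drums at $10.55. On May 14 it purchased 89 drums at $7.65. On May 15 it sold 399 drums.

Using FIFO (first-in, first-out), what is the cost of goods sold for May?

COGS = $2,828.25

May 15, 399 sold [FIFO — oldest first]: 329 @ $7.15 + 52 @ $5.50 + 18 @ $10.55 = $2,828.25
Ending inventory: 105 @ $10.55 + 89 @ $7.65 = $1,788.60
Check: goods available $4,616.85 = COGS $2,828.25 + ending $1,788.60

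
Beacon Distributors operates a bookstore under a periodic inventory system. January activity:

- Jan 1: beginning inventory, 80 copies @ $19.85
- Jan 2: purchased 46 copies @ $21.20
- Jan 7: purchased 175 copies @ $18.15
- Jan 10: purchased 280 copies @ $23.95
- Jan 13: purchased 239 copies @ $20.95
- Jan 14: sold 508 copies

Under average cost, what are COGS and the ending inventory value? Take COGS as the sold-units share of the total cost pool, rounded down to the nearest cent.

Jan 14, sell 508: 508/820 × $17,452.50 → $10,812.03
Ending inventory (cost pool remaining) = $6,640.47

COGS = $10,812.03; ending inventory = $6,640.47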